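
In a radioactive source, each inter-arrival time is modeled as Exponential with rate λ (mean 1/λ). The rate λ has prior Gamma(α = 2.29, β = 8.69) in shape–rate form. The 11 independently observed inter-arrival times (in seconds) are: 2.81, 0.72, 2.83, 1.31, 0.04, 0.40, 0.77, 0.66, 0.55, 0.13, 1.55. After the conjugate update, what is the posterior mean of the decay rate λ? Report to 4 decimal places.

With a Gamma(shape α, rate β) prior on the exponential rate λ, the posterior after n observations with total T = Σxᵢ is Gamma(α+n, β+T).
Sum of observations T = 11.77 seconds; n = 11.
Posterior: Gamma(2.29+11, 8.69+11.77) = Gamma(13.29, 20.46).
Posterior mean of λ = α/β = 13.29/20.46 = 0.6496.

0.6496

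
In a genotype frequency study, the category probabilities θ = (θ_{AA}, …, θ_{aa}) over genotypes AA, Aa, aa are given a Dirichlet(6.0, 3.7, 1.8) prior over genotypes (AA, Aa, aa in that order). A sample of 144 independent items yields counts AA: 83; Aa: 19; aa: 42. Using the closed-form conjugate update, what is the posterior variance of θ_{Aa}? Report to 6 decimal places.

0.000797

The Dirichlet prior is conjugate to the Multinomial likelihood: each posterior αⱼ = prior αⱼ + observed count nⱼ.
Posterior concentration: (89.0, 22.7, 43.8), total = 155.5.
Var[θ_j] = α_j(Σα−α_j)/((Σα)²(Σα+1)) = 22.7·132.8/(155.5²·156.5) = 0.000797.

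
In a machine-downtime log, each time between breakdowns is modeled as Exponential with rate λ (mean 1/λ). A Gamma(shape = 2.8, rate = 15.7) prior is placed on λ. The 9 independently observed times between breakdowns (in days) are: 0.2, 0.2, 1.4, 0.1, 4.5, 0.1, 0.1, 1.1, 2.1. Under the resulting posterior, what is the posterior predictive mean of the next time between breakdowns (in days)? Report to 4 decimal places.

With a Gamma(shape α, rate β) prior on the exponential rate λ, the posterior after n observations with total T = Σxᵢ is Gamma(α+n, β+T).
Sum of observations T = 9.8 days; n = 9.
Posterior: Gamma(2.8+9, 15.7+9.8) = Gamma(11.8, 25.5).
The predictive distribution for the next observation is Lomax; its mean is β/(α−1) = 25.5/10.8 = 2.3611.

2.3611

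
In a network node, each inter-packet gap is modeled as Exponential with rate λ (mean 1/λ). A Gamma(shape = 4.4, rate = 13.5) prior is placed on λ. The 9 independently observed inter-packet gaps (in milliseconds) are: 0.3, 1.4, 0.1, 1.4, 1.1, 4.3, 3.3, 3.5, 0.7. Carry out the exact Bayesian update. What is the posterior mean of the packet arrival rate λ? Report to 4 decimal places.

0.4527

With a Gamma(shape α, rate β) prior on the exponential rate λ, the posterior after n observations with total T = Σxᵢ is Gamma(α+n, β+T).
Sum of observations T = 16.1 milliseconds; n = 9.
Posterior: Gamma(4.4+9, 13.5+16.1) = Gamma(13.4, 29.6).
Posterior mean of λ = α/β = 13.4/29.6 = 0.4527.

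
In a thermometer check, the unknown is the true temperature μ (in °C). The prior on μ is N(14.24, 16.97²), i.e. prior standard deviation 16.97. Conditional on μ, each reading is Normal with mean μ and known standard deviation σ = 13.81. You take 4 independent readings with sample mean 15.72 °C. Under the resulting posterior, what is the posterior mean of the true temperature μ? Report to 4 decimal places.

15.5098

For Normal data with known variance σ², a Normal(μ₀, σ₀²) prior on μ is conjugate. Posterior precision = 1/σ₀² + n/σ²; posterior mean is the precision-weighted average of μ₀ and x̄.
n·x̄ = 4·15.72 = 62.88.
σ₀² = 16.97² = 287.9809, σ² = 13.81² = 190.7161; σ² + n·σ₀² = 190.7161 + 4·287.9809 = 1342.6397.
Posterior mean = (μ₀/σ₀² + n·x̄/σ²)/(1/σ₀² + n/σ²) = (σ²·μ₀ + σ₀²·n·x̄)/(σ² + n·σ₀²) = (190.7161·14.24 + 287.9809·62.88)/1342.6397 = 20824.036256/1342.6397 = 15.5098.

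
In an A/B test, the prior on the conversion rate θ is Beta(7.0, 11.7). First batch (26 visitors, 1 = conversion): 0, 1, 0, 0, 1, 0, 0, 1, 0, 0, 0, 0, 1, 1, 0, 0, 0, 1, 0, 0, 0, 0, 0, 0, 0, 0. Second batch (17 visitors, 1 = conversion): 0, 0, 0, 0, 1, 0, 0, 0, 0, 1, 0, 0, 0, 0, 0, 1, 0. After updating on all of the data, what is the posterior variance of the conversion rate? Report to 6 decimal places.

0.003063

The Beta prior is conjugate to a Binomial/Bernoulli likelihood; the update adds successes to α and failures to β.
After batch 1: Beta(7.0+6, 11.7+20) = Beta(13.0, 31.7).
After batch 2: Beta(13.0+3, 31.7+14) = Beta(16.0, 45.7).
Var = αβ/((α+β)²(α+β+1)) = 16.0·45.7/(61.7²·62.7) = 0.003063.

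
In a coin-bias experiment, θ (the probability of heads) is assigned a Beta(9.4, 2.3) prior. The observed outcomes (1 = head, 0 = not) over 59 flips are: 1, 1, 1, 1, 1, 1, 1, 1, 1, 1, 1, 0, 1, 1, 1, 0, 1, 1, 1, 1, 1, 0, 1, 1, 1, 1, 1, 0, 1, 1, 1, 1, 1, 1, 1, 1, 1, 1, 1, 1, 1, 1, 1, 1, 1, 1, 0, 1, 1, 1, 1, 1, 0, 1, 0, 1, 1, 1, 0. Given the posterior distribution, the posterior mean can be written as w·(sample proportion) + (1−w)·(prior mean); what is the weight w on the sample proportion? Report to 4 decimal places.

The Beta prior is conjugate to a Binomial/Bernoulli likelihood; the update adds successes to α and failures to β.
Posterior mean = (α₀+k)/(α₀+β₀+n) = [n/(α₀+β₀+n)]·(k/n) + [(α₀+β₀)/(α₀+β₀+n)]·α₀/(α₀+β₀), so only n and the prior enter the weight.
The weight on the data is w = n/(α₀+β₀+n) = 59/(9.4+2.3+59) = 59/70.7 = 0.8345.

0.8345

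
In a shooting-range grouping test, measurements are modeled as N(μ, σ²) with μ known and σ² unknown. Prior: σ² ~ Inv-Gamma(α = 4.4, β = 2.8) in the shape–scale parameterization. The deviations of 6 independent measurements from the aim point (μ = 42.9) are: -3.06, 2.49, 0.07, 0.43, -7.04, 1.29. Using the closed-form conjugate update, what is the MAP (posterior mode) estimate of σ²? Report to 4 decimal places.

4.3202

With known mean μ and an Inverse-Gamma(α, β) prior on σ², the Normal likelihood is conjugate: posterior is Inv-Gamma(α + n/2, β + Σ(xᵢ−μ)²/2).
Σ(xᵢ−μ)² = (-3.06)² + (2.49)² + (0.07)² + (0.43)² + (-7.04)² + (1.29)² = 66.9792.
Posterior: Inv-Gamma(4.4 + 6/2, 2.8 + 66.9792/2) = Inv-Gamma(7.40, 36.28960).
Mode = β/(α+1) = 36.28960/8.40 = 4.3202.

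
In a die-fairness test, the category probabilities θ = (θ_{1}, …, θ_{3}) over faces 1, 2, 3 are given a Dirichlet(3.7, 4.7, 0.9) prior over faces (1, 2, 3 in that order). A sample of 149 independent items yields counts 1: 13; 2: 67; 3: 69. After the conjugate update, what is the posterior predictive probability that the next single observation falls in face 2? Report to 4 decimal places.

0.4529

The Dirichlet prior is conjugate to the Multinomial likelihood: each posterior αⱼ = prior αⱼ + observed count nⱼ.
Posterior concentration: (16.7, 71.7, 69.9), total = 158.3.
P(next = 2 | data) = α_{2}/Σα = 0.4529.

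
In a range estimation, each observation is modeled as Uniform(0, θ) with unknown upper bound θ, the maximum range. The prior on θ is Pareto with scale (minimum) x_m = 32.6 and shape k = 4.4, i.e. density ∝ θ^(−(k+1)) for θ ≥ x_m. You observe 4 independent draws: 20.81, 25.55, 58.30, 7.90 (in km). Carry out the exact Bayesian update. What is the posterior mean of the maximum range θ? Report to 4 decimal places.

66.1784

A Pareto(scale x_m, shape k) prior on the upper bound θ of Uniform(0, θ) is conjugate: posterior is Pareto(max(x_m, max xᵢ), k + n).
Sample maximum = 58.30; prior scale x_m = 32.6 → posterior scale = max = 58.30.
Posterior shape = 4.4 + 4 = 8.4.
E[θ|data] = k·x_m/(k−1) = 8.4·58.30/7.4 = 66.1784.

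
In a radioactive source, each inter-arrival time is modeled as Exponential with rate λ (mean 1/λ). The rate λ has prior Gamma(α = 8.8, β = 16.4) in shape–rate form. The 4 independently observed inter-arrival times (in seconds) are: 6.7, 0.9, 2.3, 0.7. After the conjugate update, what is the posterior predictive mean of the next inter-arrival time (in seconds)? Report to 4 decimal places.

With a Gamma(shape α, rate β) prior on the exponential rate λ, the posterior after n observations with total T = Σxᵢ is Gamma(α+n, β+T).
Sum of observations T = 10.6 seconds; n = 4.
Posterior: Gamma(8.8+4, 16.4+10.6) = Gamma(12.8, 27.0).
The predictive distribution for the next observation is Lomax; its mean is β/(α−1) = 27.0/11.8 = 2.2881.

2.2881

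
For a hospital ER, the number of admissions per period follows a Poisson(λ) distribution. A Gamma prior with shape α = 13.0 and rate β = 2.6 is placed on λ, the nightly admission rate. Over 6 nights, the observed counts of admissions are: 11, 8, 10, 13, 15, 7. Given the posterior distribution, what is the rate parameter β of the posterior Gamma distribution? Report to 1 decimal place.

With a Gamma(shape α, rate β) prior, the Poisson likelihood is conjugate: the posterior is Gamma(α + ΣXᵢ, β + n).
Sum of counts S = 64 over n = 6 nights.
Posterior: Gamma(α+S, β+n) = Gamma(13.0+64, 2.6+6) = Gamma(77.0, 8.6).
Posterior β = 8.6.

8.6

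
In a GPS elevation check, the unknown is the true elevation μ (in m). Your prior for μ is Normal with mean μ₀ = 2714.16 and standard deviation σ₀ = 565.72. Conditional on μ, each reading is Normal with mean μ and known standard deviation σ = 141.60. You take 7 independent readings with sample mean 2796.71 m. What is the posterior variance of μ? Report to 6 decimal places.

For Normal data with known variance σ², a Normal(μ₀, σ₀²) prior on μ is conjugate. Posterior precision = 1/σ₀² + n/σ²; posterior mean is the precision-weighted average of μ₀ and x̄.
σ₀² = 565.72² = 320039.1184, σ² = 141.60² = 20050.56; σ² + n·σ₀² = 20050.56 + 7·320039.1184 = 2260324.3888.
Posterior precision = 1/σ₀² + n/σ² = 1/320039.1184 + 7/20050.56 = (σ² + n·σ₀²)/(σ₀²σ²) = 2260324.3888/(320039.1184·20050.56); posterior variance σₙ² = σ₀²σ²/(σ² + n·σ₀²) = 320039.1184·20050.56/2260324.3888 = 2838.956912.

2838.956912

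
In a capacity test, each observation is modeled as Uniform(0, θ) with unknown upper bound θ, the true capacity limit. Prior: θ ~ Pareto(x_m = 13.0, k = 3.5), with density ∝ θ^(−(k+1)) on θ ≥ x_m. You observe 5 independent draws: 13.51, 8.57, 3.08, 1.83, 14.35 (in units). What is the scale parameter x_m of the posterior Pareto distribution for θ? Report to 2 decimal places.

A Pareto(scale x_m, shape k) prior on the upper bound θ of Uniform(0, θ) is conjugate: posterior is Pareto(max(x_m, max xᵢ), k + n).
Sample maximum = 14.35; prior scale x_m = 13.0 → posterior scale = max = 14.35.
Posterior shape = 3.5 + 5 = 8.5.
Posterior scale x_m = 14.35.

14.35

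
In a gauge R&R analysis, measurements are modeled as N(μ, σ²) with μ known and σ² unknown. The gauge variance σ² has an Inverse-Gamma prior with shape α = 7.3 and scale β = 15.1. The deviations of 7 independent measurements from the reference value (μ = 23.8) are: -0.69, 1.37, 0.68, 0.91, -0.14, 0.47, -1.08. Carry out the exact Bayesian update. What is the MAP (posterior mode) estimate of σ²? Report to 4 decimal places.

1.4937

With known mean μ and an Inverse-Gamma(α, β) prior on σ², the Normal likelihood is conjugate: posterior is Inv-Gamma(α + n/2, β + Σ(xᵢ−μ)²/2).
Σ(xᵢ−μ)² = (-0.69)² + (1.37)² + (0.68)² + (0.91)² + (-0.14)² + (0.47)² + (-1.08)² = 5.0504.
Posterior: Inv-Gamma(7.3 + 7/2, 15.1 + 5.0504/2) = Inv-Gamma(10.80, 17.62520).
Mode = β/(α+1) = 17.62520/11.80 = 1.4937.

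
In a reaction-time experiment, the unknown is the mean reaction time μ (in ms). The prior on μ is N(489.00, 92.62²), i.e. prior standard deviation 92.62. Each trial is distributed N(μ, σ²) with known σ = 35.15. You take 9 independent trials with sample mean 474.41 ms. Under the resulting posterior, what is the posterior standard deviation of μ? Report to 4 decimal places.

11.6240

For Normal data with known variance σ², a Normal(μ₀, σ₀²) prior on μ is conjugate. Posterior precision = 1/σ₀² + n/σ²; posterior mean is the precision-weighted average of μ₀ and x̄.
σ₀² = 92.62² = 8578.4644, σ² = 35.15² = 1235.5225; σ² + n·σ₀² = 1235.5225 + 9·8578.4644 = 78441.7021.
Posterior precision = 1/σ₀² + n/σ² = 1/8578.4644 + 9/1235.5225 = (σ² + n·σ₀²)/(σ₀²σ²) = 78441.7021/(8578.4644·1235.5225); posterior variance σₙ² = σ₀²σ²/(σ² + n·σ₀²) = 8578.4644·1235.5225/78441.7021 = 135.117998.
Posterior SD = √σₙ² = √(8578.4644·1235.5225/78441.7021) = 11.6240.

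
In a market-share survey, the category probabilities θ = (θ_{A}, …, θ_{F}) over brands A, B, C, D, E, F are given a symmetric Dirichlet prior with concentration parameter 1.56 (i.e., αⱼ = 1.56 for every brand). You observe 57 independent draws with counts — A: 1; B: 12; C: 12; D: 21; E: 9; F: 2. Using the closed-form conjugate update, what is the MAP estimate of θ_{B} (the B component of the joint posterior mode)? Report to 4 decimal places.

The Dirichlet prior is conjugate to the Multinomial likelihood: each posterior αⱼ = prior αⱼ + observed count nⱼ.
Posterior concentration: (2.56, 13.56, 13.56, 22.56, 10.56, 3.56), total = 66.36.
Joint mode component: (α_{B}−1)/(Σα−K) = 12.56/60.36 = 0.2081.

0.2081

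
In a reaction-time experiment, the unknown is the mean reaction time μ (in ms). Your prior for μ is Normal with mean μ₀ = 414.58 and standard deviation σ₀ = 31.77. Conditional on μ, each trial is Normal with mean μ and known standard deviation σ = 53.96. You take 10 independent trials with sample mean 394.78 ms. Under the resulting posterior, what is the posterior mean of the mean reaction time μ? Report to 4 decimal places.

399.2130

For Normal data with known variance σ², a Normal(μ₀, σ₀²) prior on μ is conjugate. Posterior precision = 1/σ₀² + n/σ²; posterior mean is the precision-weighted average of μ₀ and x̄.
n·x̄ = 10·394.78 = 3947.8.
σ₀² = 31.77² = 1009.3329, σ² = 53.96² = 2911.6816; σ² + n·σ₀² = 2911.6816 + 10·1009.3329 = 13005.0106.
Posterior mean = (μ₀/σ₀² + n·x̄/σ²)/(1/σ₀² + n/σ²) = (σ²·μ₀ + σ₀²·n·x̄)/(σ² + n·σ₀²) = (2911.6816·414.58 + 1009.3329·3947.8)/13005.0106 = 5191769.380348/13005.0106 = 399.2130.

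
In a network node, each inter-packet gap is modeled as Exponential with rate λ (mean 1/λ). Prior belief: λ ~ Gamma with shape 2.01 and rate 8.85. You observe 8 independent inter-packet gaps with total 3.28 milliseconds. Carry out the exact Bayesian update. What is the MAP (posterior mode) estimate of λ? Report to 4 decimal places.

0.7428

With a Gamma(shape α, rate β) prior on the exponential rate λ, the posterior after n observations with total T = Σxᵢ is Gamma(α+n, β+T).
Posterior: Gamma(2.01+8, 8.85+3.28) = Gamma(10.01, 12.13).
Mode = (α−1)/β = 0.7428.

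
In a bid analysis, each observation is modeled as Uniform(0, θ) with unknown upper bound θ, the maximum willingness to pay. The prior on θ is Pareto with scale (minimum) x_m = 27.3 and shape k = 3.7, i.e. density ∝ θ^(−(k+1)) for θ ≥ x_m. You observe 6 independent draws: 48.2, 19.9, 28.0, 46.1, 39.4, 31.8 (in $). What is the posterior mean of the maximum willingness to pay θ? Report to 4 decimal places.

A Pareto(scale x_m, shape k) prior on the upper bound θ of Uniform(0, θ) is conjugate: posterior is Pareto(max(x_m, max xᵢ), k + n).
Sample maximum = 48.2; prior scale x_m = 27.3 → posterior scale = max = 48.2.
Posterior shape = 3.7 + 6 = 9.7.
E[θ|data] = k·x_m/(k−1) = 9.7·48.2/8.7 = 53.7402.

53.7402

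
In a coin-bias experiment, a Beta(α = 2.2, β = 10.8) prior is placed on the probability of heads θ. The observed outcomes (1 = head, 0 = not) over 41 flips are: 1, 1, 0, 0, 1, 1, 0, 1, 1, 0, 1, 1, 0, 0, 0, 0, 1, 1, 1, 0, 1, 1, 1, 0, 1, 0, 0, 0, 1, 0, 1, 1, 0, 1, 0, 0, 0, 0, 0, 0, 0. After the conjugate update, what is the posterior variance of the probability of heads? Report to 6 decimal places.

0.004336

The Beta prior is conjugate to a Binomial/Bernoulli likelihood; the update adds successes to α and failures to β.
Posterior: Beta(α+k, β+n−k) = Beta(2.2+19, 10.8+22) = Beta(21.2, 32.8).
Var = αβ/((α+β)²(α+β+1)) = 21.2·32.8/(54.0²·55.0) = 0.004336.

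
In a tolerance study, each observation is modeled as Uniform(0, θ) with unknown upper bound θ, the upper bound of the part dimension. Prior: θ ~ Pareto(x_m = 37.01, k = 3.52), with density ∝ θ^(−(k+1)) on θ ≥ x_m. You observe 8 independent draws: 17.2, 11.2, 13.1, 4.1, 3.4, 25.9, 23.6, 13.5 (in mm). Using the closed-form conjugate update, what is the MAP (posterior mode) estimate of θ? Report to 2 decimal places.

A Pareto(scale x_m, shape k) prior on the upper bound θ of Uniform(0, θ) is conjugate: posterior is Pareto(max(x_m, max xᵢ), k + n).
Sample maximum = 25.9; prior scale x_m = 37.01 → posterior scale = max = 37.01.
Posterior shape = 3.52 + 8 = 11.52.
The Pareto density is decreasing on [x_m, ∞), so the mode is x_m = 37.01.

37.01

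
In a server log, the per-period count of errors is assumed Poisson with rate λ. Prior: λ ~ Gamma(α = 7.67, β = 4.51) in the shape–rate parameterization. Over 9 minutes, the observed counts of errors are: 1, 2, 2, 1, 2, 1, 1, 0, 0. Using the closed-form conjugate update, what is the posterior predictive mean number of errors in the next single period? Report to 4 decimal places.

1.3079

With a Gamma(shape α, rate β) prior, the Poisson likelihood is conjugate: the posterior is Gamma(α + ΣXᵢ, β + n).
Sum of counts S = 10 over n = 9 minutes.
Posterior: Gamma(α+S, β+n) = Gamma(7.67+10, 4.51+9) = Gamma(17.67, 13.51).
The predictive distribution for one future period is NegBinom with mean α/β = 1.3079.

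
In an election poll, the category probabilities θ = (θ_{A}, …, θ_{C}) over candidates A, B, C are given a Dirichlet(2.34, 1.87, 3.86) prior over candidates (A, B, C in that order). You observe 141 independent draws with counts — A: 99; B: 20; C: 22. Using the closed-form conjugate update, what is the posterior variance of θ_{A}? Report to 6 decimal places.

The Dirichlet prior is conjugate to the Multinomial likelihood: each posterior αⱼ = prior αⱼ + observed count nⱼ.
Posterior concentration: (101.34, 21.87, 25.86), total = 149.07.
Var[θ_j] = α_j(Σα−α_j)/((Σα)²(Σα+1)) = 101.34·47.73/(149.07²·150.07) = 0.001450.

0.001450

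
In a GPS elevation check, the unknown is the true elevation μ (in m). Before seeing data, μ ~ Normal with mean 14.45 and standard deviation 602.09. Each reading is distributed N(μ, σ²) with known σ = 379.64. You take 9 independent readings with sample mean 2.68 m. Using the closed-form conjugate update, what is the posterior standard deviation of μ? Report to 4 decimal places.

For Normal data with known variance σ², a Normal(μ₀, σ₀²) prior on μ is conjugate. Posterior precision = 1/σ₀² + n/σ²; posterior mean is the precision-weighted average of μ₀ and x̄.
σ₀² = 602.09² = 362512.3681, σ² = 379.64² = 144126.5296; σ² + n·σ₀² = 144126.5296 + 9·362512.3681 = 3406737.8425.
Posterior precision = 1/σ₀² + n/σ² = 1/362512.3681 + 9/144126.5296 = (σ² + n·σ₀²)/(σ₀²σ²) = 3406737.8425/(362512.3681·144126.5296); posterior variance σₙ² = σ₀²σ²/(σ² + n·σ₀²) = 362512.3681·144126.5296/3406737.8425 = 15336.563002.
Posterior SD = √σₙ² = √(362512.3681·144126.5296/3406737.8425) = 123.8409.

123.8409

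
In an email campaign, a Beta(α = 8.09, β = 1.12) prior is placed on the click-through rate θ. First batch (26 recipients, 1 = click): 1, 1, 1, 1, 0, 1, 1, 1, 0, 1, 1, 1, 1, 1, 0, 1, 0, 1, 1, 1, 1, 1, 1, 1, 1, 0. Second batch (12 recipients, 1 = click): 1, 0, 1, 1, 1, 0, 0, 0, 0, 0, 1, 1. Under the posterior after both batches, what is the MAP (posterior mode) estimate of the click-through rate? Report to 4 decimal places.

The Beta prior is conjugate to a Binomial/Bernoulli likelihood; the update adds successes to α and failures to β.
After batch 1: Beta(8.09+21, 1.12+5) = Beta(29.09, 6.12).
After batch 2: Beta(29.09+6, 6.12+6) = Beta(35.09, 12.12).
Mode of Beta(a,b) for a,b>1 is (a−1)/(a+b−2) = 34.09/45.21 = 0.7540.

0.7540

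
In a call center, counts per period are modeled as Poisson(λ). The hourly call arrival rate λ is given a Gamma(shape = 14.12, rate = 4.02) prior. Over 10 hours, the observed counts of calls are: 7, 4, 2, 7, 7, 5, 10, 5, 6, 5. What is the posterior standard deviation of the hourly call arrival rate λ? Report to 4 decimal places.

With a Gamma(shape α, rate β) prior, the Poisson likelihood is conjugate: the posterior is Gamma(α + ΣXᵢ, β + n).
Sum of counts S = 58 over n = 10 hours.
Posterior: Gamma(α+S, β+n) = Gamma(14.12+58, 4.02+10) = Gamma(72.12, 14.02).
SD = √α/β = √72.12/14.02 = 0.6057.

0.6057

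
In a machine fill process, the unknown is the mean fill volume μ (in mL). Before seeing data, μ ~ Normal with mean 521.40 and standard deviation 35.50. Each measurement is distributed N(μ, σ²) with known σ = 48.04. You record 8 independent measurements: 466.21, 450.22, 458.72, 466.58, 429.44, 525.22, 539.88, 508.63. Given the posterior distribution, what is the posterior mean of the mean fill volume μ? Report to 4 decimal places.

488.2099

For Normal data with known variance σ², a Normal(μ₀, σ₀²) prior on μ is conjugate. Posterior precision = 1/σ₀² + n/σ²; posterior mean is the precision-weighted average of μ₀ and x̄.
Σxᵢ = 466.21 + 450.22 + 458.72 + 466.58 + 429.44 + 525.22 + 539.88 + 508.63 = 3844.9, so n·x̄ = 3844.9.
σ₀² = 35.50² = 1260.25, σ² = 48.04² = 2307.8416; σ² + n·σ₀² = 2307.8416 + 8·1260.25 = 12389.8416.
Posterior mean = (μ₀/σ₀² + n·x̄/σ²)/(1/σ₀² + n/σ²) = (σ²·μ₀ + σ₀²·n·x̄)/(σ² + n·σ₀²) = (2307.8416·521.40 + 1260.25·3844.9)/12389.8416 = 6048843.83524/12389.8416 = 488.2099.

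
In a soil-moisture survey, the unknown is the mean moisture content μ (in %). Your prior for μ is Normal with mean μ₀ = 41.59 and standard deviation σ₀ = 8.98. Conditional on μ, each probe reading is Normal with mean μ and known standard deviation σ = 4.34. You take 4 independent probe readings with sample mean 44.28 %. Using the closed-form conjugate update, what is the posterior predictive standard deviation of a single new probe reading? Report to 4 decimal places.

4.8254

For Normal data with known variance σ², a Normal(μ₀, σ₀²) prior on μ is conjugate. Posterior precision = 1/σ₀² + n/σ²; posterior mean is the precision-weighted average of μ₀ and x̄.
σ₀² = 8.98² = 80.6404, σ² = 4.34² = 18.8356; σ² + n·σ₀² = 18.8356 + 4·80.6404 = 341.3972.
Posterior precision = 1/σ₀² + n/σ² = 1/80.6404 + 4/18.8356 = (σ² + n·σ₀²)/(σ₀²σ²) = 341.3972/(80.6404·18.8356); posterior variance σₙ² = σ₀²σ²/(σ² + n·σ₀²) = 80.6404·18.8356/341.3972 = 4.449100.
Predictive variance for one new observation = σₙ² + σ² = 80.6404·18.8356/341.3972 + 18.8356 = σ²·(σ₀² + 341.3972)/341.3972 = 18.8356·422.0376/341.3972 = 23.284700; SD = √(18.8356·422.0376/341.3972) = 4.8254.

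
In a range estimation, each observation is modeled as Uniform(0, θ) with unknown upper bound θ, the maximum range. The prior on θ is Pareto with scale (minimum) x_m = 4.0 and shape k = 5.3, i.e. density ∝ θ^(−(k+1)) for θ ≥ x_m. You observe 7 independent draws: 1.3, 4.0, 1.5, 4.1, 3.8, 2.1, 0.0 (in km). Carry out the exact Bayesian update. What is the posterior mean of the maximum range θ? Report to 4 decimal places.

4.4628

A Pareto(scale x_m, shape k) prior on the upper bound θ of Uniform(0, θ) is conjugate: posterior is Pareto(max(x_m, max xᵢ), k + n).
Sample maximum = 4.1; prior scale x_m = 4.0 → posterior scale = max = 4.1.
Posterior shape = 5.3 + 7 = 12.3.
E[θ|data] = k·x_m/(k−1) = 12.3·4.1/11.3 = 4.4628.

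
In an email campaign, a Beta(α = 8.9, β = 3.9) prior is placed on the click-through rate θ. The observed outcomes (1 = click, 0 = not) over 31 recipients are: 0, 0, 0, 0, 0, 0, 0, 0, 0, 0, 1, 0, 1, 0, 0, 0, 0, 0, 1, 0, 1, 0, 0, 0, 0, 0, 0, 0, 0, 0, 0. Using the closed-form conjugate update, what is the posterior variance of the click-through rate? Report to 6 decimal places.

0.004638

The Beta prior is conjugate to a Binomial/Bernoulli likelihood; the update adds successes to α and failures to β.
Posterior: Beta(α+k, β+n−k) = Beta(8.9+4, 3.9+27) = Beta(12.9, 30.9).
Var = αβ/((α+β)²(α+β+1)) = 12.9·30.9/(43.8²·44.8) = 0.004638.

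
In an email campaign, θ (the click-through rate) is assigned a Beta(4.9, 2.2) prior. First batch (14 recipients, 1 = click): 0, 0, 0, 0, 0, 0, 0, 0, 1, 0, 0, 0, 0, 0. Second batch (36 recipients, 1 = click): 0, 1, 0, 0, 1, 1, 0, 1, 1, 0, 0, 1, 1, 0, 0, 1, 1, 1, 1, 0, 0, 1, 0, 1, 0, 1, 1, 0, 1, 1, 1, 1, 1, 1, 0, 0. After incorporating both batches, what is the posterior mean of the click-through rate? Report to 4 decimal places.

The Beta prior is conjugate to a Binomial/Bernoulli likelihood; the update adds successes to α and failures to β.
After batch 1: Beta(4.9+1, 2.2+13) = Beta(5.9, 15.2).
After batch 2: Beta(5.9+21, 15.2+15) = Beta(26.9, 30.2).
Posterior mean = α/(α+β) = 26.9/57.1 = 0.4711.

0.4711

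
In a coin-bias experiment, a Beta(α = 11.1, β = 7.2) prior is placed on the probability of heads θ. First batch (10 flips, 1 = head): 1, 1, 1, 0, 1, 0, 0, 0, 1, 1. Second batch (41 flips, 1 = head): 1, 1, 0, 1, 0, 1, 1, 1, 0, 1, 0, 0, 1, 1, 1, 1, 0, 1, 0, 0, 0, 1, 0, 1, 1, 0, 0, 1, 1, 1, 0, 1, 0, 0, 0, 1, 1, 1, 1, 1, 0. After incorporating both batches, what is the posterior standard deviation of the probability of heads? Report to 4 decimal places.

The Beta prior is conjugate to a Binomial/Bernoulli likelihood; the update adds successes to α and failures to β.
After batch 1: Beta(11.1+6, 7.2+4) = Beta(17.1, 11.2).
After batch 2: Beta(17.1+24, 11.2+17) = Beta(41.1, 28.2).
Var = αβ/((α+β)²(α+β+1)) = 41.1·28.2/(69.3²·70.3) = 0.00343296; SD = √0.00343296 = 0.0586.

0.0586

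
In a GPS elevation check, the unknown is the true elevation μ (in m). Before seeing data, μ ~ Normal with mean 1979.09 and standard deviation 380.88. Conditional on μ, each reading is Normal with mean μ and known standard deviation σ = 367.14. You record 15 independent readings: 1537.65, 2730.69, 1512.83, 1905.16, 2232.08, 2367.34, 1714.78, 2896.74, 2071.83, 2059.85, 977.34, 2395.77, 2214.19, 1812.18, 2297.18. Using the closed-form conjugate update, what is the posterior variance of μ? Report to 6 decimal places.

For Normal data with known variance σ², a Normal(μ₀, σ₀²) prior on μ is conjugate. Posterior precision = 1/σ₀² + n/σ²; posterior mean is the precision-weighted average of μ₀ and x̄.
σ₀² = 380.88² = 145069.5744, σ² = 367.14² = 134791.7796; σ² + n·σ₀² = 134791.7796 + 15·145069.5744 = 2310835.3956.
Posterior precision = 1/σ₀² + n/σ² = 1/145069.5744 + 15/134791.7796 = (σ² + n·σ₀²)/(σ₀²σ²) = 2310835.3956/(145069.5744·134791.7796); posterior variance σₙ² = σ₀²σ²/(σ² + n·σ₀²) = 145069.5744·134791.7796/2310835.3956 = 8461.955419.

8461.955419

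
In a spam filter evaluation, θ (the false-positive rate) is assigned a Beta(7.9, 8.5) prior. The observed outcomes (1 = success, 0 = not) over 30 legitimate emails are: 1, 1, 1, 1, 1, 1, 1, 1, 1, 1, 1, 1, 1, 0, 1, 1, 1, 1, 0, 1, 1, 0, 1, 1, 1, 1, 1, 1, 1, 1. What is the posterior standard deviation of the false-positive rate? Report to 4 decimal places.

0.0627

The Beta prior is conjugate to a Binomial/Bernoulli likelihood; the update adds successes to α and failures to β.
Posterior: Beta(α+k, β+n−k) = Beta(7.9+27, 8.5+3) = Beta(34.9, 11.5).
Var = αβ/((α+β)²(α+β+1)) = 34.9·11.5/(46.4²·47.4) = 0.00393286; SD = √0.00393286 = 0.0627.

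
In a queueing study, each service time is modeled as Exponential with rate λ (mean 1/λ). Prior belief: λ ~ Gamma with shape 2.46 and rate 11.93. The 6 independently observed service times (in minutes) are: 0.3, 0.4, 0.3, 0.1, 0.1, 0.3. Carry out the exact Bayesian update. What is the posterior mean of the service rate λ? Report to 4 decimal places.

0.6299

With a Gamma(shape α, rate β) prior on the exponential rate λ, the posterior after n observations with total T = Σxᵢ is Gamma(α+n, β+T).
Sum of observations T = 1.5 minutes; n = 6.
Posterior: Gamma(2.46+6, 11.93+1.5) = Gamma(8.46, 13.43).
Posterior mean of λ = α/β = 8.46/13.43 = 0.6299.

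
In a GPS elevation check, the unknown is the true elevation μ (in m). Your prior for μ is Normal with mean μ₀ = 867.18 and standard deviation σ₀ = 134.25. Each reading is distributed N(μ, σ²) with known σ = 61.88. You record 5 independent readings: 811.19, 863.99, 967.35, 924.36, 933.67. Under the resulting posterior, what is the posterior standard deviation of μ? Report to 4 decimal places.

For Normal data with known variance σ², a Normal(μ₀, σ₀²) prior on μ is conjugate. Posterior precision = 1/σ₀² + n/σ²; posterior mean is the precision-weighted average of μ₀ and x̄.
σ₀² = 134.25² = 18023.0625, σ² = 61.88² = 3829.1344; σ² + n·σ₀² = 3829.1344 + 5·18023.0625 = 93944.4469.
Posterior precision = 1/σ₀² + n/σ² = 1/18023.0625 + 5/3829.1344 = (σ² + n·σ₀²)/(σ₀²σ²) = 93944.4469/(18023.0625·3829.1344); posterior variance σₙ² = σ₀²σ²/(σ² + n·σ₀²) = 18023.0625·3829.1344/93944.4469 = 734.612113.
Posterior SD = √σₙ² = √(18023.0625·3829.1344/93944.4469) = 27.1037.

27.1037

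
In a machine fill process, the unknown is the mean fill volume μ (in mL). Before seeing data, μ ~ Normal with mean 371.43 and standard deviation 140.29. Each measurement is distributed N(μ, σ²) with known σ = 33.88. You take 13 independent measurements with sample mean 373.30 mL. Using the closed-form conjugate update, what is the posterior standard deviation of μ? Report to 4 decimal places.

9.3756

For Normal data with known variance σ², a Normal(μ₀, σ₀²) prior on μ is conjugate. Posterior precision = 1/σ₀² + n/σ²; posterior mean is the precision-weighted average of μ₀ and x̄.
σ₀² = 140.29² = 19681.2841, σ² = 33.88² = 1147.8544; σ² + n·σ₀² = 1147.8544 + 13·19681.2841 = 257004.5477.
Posterior precision = 1/σ₀² + n/σ² = 1/19681.2841 + 13/1147.8544 = (σ² + n·σ₀²)/(σ₀²σ²) = 257004.5477/(19681.2841·1147.8544); posterior variance σₙ² = σ₀²σ²/(σ² + n·σ₀²) = 19681.2841·1147.8544/257004.5477 = 87.902135.
Posterior SD = √σₙ² = √(19681.2841·1147.8544/257004.5477) = 9.3756.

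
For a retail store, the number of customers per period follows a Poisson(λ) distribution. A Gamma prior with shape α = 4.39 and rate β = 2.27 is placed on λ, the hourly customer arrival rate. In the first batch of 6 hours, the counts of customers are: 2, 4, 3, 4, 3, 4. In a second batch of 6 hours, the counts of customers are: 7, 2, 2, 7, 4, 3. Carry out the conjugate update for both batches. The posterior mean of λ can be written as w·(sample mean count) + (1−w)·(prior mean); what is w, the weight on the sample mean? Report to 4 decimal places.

With a Gamma(shape α, rate β) prior, the Poisson likelihood is conjugate: the posterior is Gamma(α + ΣXᵢ, β + n).
Total number of hours: n = 6 + 6 = 12.
Posterior mean = (α₀+S)/(β₀+n) = [n/(β₀+n)]·(S/n) + [β₀/(β₀+n)]·(α₀/β₀), so only n and β₀ enter the weight.
Weight on data w = n/(β₀+n) = 12/(2.27+12) = 12/14.27 = 0.8409.

0.8409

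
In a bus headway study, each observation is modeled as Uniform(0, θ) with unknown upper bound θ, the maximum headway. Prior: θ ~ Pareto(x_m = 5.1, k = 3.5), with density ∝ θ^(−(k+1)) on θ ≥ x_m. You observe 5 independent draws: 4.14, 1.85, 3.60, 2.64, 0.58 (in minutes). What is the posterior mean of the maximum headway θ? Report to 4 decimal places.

A Pareto(scale x_m, shape k) prior on the upper bound θ of Uniform(0, θ) is conjugate: posterior is Pareto(max(x_m, max xᵢ), k + n).
Sample maximum = 4.14; prior scale x_m = 5.1 → posterior scale = max = 5.10.
Posterior shape = 3.5 + 5 = 8.5.
E[θ|data] = k·x_m/(k−1) = 8.5·5.10/7.5 = 5.7800.

5.7800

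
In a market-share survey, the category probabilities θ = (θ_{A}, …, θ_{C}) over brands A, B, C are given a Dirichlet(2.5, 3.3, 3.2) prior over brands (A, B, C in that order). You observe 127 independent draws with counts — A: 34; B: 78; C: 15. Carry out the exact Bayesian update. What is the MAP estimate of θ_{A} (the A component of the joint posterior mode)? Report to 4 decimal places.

The Dirichlet prior is conjugate to the Multinomial likelihood: each posterior αⱼ = prior αⱼ + observed count nⱼ.
Posterior concentration: (36.5, 81.3, 18.2), total = 136.0.
Joint mode component: (α_{A}−1)/(Σα−K) = 35.5/133.0 = 0.2669.

0.2669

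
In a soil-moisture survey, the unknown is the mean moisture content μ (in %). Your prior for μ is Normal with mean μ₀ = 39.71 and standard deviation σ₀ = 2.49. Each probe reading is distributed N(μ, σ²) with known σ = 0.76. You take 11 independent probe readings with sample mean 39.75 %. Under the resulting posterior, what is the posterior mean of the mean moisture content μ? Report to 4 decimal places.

For Normal data with known variance σ², a Normal(μ₀, σ₀²) prior on μ is conjugate. Posterior precision = 1/σ₀² + n/σ²; posterior mean is the precision-weighted average of μ₀ and x̄.
n·x̄ = 11·39.75 = 437.25.
σ₀² = 2.49² = 6.2001, σ² = 0.76² = 0.5776; σ² + n·σ₀² = 0.5776 + 11·6.2001 = 68.7787.
Posterior mean = (μ₀/σ₀² + n·x̄/σ²)/(1/σ₀² + n/σ²) = (σ²·μ₀ + σ₀²·n·x̄)/(σ² + n·σ₀²) = (0.5776·39.71 + 6.2001·437.25)/68.7787 = 2733.930221/68.7787 = 39.7497.

39.7497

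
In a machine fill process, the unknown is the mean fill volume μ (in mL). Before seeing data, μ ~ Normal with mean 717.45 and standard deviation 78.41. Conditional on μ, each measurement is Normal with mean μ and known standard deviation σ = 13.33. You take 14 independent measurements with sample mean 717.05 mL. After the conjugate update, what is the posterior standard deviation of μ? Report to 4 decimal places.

For Normal data with known variance σ², a Normal(μ₀, σ₀²) prior on μ is conjugate. Posterior precision = 1/σ₀² + n/σ²; posterior mean is the precision-weighted average of μ₀ and x̄.
σ₀² = 78.41² = 6148.1281, σ² = 13.33² = 177.6889; σ² + n·σ₀² = 177.6889 + 14·6148.1281 = 86251.4823.
Posterior precision = 1/σ₀² + n/σ² = 1/6148.1281 + 14/177.6889 = (σ² + n·σ₀²)/(σ₀²σ²) = 86251.4823/(6148.1281·177.6889); posterior variance σₙ² = σ₀²σ²/(σ² + n·σ₀²) = 6148.1281·177.6889/86251.4823 = 12.665917.
Posterior SD = √σₙ² = √(6148.1281·177.6889/86251.4823) = 3.5589.

3.5589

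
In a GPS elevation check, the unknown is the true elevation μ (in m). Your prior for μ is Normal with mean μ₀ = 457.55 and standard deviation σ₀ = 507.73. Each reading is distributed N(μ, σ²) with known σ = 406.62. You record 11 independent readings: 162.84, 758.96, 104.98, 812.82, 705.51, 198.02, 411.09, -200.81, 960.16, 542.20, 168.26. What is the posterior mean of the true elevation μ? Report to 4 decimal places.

422.4150

For Normal data with known variance σ², a Normal(μ₀, σ₀²) prior on μ is conjugate. Posterior precision = 1/σ₀² + n/σ²; posterior mean is the precision-weighted average of μ₀ and x̄.
Σxᵢ = 162.84 + 758.96 + 104.98 + 812.82 + 705.51 + 198.02 + 411.09 + (-200.81) + 960.16 + 542.20 + 168.26 = 4624.03, so n·x̄ = 4624.03.
σ₀² = 507.73² = 257789.7529, σ² = 406.62² = 165339.8244; σ² + n·σ₀² = 165339.8244 + 11·257789.7529 = 3001027.1063.
Posterior mean = (μ₀/σ₀² + n·x̄/σ²)/(1/σ₀² + n/σ²) = (σ²·μ₀ + σ₀²·n·x̄)/(σ² + n·σ₀²) = (165339.8244·457.55 + 257789.7529·4624.03)/3001027.1063 = 1267678787.756407/3001027.1063 = 422.4150.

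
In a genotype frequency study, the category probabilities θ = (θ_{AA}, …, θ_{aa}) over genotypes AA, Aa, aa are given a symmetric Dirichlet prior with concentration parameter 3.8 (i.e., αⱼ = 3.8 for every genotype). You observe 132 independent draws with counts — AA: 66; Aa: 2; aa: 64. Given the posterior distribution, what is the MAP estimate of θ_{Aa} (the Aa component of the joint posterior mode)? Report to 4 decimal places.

0.0342

The Dirichlet prior is conjugate to the Multinomial likelihood: each posterior αⱼ = prior αⱼ + observed count nⱼ.
Posterior concentration: (69.8, 5.8, 67.8), total = 143.4.
Joint mode component: (α_{Aa}−1)/(Σα−K) = 4.8/140.4 = 0.0342.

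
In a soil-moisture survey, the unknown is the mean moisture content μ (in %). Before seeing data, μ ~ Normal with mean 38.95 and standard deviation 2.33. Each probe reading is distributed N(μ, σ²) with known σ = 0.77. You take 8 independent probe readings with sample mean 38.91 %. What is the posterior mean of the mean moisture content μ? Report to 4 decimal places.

38.9105

For Normal data with known variance σ², a Normal(μ₀, σ₀²) prior on μ is conjugate. Posterior precision = 1/σ₀² + n/σ²; posterior mean is the precision-weighted average of μ₀ and x̄.
n·x̄ = 8·38.91 = 311.28.
σ₀² = 2.33² = 5.4289, σ² = 0.77² = 0.5929; σ² + n·σ₀² = 0.5929 + 8·5.4289 = 44.0241.
Posterior mean = (μ₀/σ₀² + n·x̄/σ²)/(1/σ₀² + n/σ²) = (σ²·μ₀ + σ₀²·n·x̄)/(σ² + n·σ₀²) = (0.5929·38.95 + 5.4289·311.28)/44.0241 = 1713.001447/44.0241 = 38.9105.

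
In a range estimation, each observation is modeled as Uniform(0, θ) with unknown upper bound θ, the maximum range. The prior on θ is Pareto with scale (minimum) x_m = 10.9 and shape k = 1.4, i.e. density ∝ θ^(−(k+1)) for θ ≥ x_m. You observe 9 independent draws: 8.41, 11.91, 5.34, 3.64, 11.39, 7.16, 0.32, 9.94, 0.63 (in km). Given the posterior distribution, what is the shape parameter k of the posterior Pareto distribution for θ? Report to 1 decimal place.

10.4

A Pareto(scale x_m, shape k) prior on the upper bound θ of Uniform(0, θ) is conjugate: posterior is Pareto(max(x_m, max xᵢ), k + n).
Sample maximum = 11.91; prior scale x_m = 10.9 → posterior scale = max = 11.91.
Posterior shape = 1.4 + 9 = 10.4.
Posterior shape k = 10.4.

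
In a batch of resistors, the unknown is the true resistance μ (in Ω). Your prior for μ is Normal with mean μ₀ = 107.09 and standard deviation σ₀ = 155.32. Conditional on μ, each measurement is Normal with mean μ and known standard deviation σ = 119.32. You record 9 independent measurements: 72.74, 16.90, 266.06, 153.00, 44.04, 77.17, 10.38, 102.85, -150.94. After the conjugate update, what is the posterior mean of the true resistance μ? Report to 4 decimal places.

68.3409

For Normal data with known variance σ², a Normal(μ₀, σ₀²) prior on μ is conjugate. Posterior precision = 1/σ₀² + n/σ²; posterior mean is the precision-weighted average of μ₀ and x̄.
Σxᵢ = 72.74 + 16.90 + 266.06 + 153.00 + 44.04 + 77.17 + 10.38 + 102.85 + (-150.94) = 592.2, so n·x̄ = 592.2.
σ₀² = 155.32² = 24124.3024, σ² = 119.32² = 14237.2624; σ² + n·σ₀² = 14237.2624 + 9·24124.3024 = 231355.984.
Posterior mean = (μ₀/σ₀² + n·x̄/σ²)/(1/σ₀² + n/σ²) = (σ²·μ₀ + σ₀²·n·x̄)/(σ² + n·σ₀²) = (14237.2624·107.09 + 24124.3024·592.2)/231355.984 = 15811080.311696/231355.984 = 68.3409.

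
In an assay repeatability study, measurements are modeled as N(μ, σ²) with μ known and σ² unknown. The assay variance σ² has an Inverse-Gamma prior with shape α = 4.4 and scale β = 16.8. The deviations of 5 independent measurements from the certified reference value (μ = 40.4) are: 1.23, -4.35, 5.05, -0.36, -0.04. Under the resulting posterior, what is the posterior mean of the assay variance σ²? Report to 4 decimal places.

With known mean μ and an Inverse-Gamma(α, β) prior on σ², the Normal likelihood is conjugate: posterior is Inv-Gamma(α + n/2, β + Σ(xᵢ−μ)²/2).
Σ(xᵢ−μ)² = (1.23)² + (-4.35)² + (5.05)² + (-0.36)² + (-0.04)² = 46.0691.
Posterior: Inv-Gamma(4.4 + 5/2, 16.8 + 46.0691/2) = Inv-Gamma(6.90, 39.83455).
E[σ²|data] = β/(α−1) = 39.83455/5.90 = 6.7516.

6.7516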